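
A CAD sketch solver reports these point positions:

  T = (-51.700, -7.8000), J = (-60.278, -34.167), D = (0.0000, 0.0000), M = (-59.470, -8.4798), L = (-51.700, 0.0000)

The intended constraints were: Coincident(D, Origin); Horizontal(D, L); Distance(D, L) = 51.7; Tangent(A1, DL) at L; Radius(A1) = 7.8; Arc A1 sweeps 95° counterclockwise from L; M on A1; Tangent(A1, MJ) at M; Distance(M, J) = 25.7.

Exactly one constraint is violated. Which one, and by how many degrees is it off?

Tangent(A1, MJ) at M — off by 6.80°.

D = (0.00, 0.00) ✓; D.y = 0.00, L.y = 0.00 ✓; |DL| = 51.70 ✓; ∠(TL, LD) = 90.00° ✓; |TL| = 7.800 ✓; bearing(T→M) − bearing(T→L) = 95.00° ✓; |TM| = 7.800 ✓; ∠(TM, MJ) = 96.80° ✗; |MJ| = 25.70 ✓.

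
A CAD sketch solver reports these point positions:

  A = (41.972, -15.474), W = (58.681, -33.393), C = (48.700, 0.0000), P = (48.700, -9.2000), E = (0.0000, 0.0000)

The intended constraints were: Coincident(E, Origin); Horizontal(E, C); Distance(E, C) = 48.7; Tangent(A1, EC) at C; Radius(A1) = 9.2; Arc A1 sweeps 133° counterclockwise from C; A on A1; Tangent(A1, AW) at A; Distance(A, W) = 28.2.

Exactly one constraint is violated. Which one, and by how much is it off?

Distance(A, W) = 28.2 — off by 3.70.

E = (0.00, 0.00) ✓; E.y = 0.00, C.y = 0.00 ✓; |EC| = 48.70 ✓; ∠(PC, CE) = 90.00° ✓; |PC| = 9.200 ✓; bearing(P→A) − bearing(P→C) = 133.0° ✓; |PA| = 9.199 ✓; ∠(PA, AW) = 90.00° ✓; |AW| = 24.50 ✗.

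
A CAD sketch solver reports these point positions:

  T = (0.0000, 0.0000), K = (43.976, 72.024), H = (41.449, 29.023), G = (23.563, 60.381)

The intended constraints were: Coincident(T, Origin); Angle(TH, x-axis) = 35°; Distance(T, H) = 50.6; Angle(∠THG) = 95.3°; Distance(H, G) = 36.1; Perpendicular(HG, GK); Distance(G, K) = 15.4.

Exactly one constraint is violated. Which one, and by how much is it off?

Distance(G, K) = 15.4 — off by 8.10.

T = (0.00, 0.00) ✓; TH at 35.00° ✓; |TH| = 50.60 ✓; ∠THG = 95.30° ✓; |HG| = 36.10 ✓; ∠(HG, GK) = 90.00° ✓; |GK| = 23.50 ✗.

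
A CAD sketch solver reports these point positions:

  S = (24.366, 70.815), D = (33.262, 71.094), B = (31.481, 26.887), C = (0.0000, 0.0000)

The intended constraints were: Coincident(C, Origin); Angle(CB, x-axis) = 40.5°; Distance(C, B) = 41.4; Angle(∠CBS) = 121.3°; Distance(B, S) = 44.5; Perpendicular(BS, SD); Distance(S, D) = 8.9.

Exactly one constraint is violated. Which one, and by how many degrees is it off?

Perpendicular(BS, SD) — off by 7.40°.

C = (0.00, 0.00) ✓; CB at 40.50° ✓; |CB| = 41.40 ✓; ∠CBS = 121.3° ✓; |BS| = 44.50 ✓; ∠(BS, SD) = 97.40° ✗; |SD| = 8.900 ✓.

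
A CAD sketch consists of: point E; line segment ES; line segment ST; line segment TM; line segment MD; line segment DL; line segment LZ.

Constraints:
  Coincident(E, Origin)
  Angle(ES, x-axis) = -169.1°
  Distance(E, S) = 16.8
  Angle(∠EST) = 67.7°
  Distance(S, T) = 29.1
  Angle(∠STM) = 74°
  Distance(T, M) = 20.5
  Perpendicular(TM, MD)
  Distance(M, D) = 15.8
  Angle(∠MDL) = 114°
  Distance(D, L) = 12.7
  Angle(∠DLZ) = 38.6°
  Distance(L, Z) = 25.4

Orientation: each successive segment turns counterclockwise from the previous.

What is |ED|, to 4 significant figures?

1.896

E is at the origin; ES runs at -169.1° with length 16.8, so S = (-16.50, -3.177). ∠EST = 67.7° gives ST at -56.80° from the x-axis; with |ST| = 29.1, T = (-0.5628, -27.53). ∠STM = 74.0° gives TM at 49.20° from the x-axis; with |TM| = 20.5, M = (12.83, -12.01). TM ⟂ MD, so MD runs at 139.2°; with |MD| = 15.8, D = (0.8718, -1.684). Then |ED| = |D − E| = 1.896.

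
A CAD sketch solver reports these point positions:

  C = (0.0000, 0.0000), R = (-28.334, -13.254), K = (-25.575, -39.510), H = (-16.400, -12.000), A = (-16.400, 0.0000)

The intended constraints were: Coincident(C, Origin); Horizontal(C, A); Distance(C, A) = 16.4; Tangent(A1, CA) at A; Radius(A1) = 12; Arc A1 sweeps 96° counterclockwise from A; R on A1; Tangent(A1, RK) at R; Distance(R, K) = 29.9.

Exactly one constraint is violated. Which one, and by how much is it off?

Distance(R, K) = 29.9 — off by 3.50.

C = (0.00, 0.00) ✓; C.y = 0.00, A.y = 0.00 ✓; |CA| = 16.40 ✓; ∠(HA, AC) = 90.00° ✓; |HA| = 12.00 ✓; bearing(H→R) − bearing(H→A) = 96.00° ✓; |HR| = 12.00 ✓; ∠(HR, RK) = 90.00° ✓; |RK| = 26.40 ✗.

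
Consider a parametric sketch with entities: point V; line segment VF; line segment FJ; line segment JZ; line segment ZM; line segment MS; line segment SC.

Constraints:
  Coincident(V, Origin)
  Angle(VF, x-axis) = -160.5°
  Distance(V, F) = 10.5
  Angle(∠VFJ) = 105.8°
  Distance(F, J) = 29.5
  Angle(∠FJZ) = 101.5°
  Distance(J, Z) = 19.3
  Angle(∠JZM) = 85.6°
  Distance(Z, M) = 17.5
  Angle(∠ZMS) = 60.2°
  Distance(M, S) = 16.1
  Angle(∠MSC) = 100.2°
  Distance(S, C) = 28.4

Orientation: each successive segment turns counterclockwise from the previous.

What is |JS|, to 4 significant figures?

9.596

∠JZM = 85.6° gives ZM at 86.60° from the x-axis; with |ZM| = 17.5, M = (12.17, -18.09). ∠ZMS = 60.2° gives MS at -153.6° from the x-axis; with |MS| = 16.1, S = (-2.256, -25.25). Then |JS| = |S − J| = 9.596.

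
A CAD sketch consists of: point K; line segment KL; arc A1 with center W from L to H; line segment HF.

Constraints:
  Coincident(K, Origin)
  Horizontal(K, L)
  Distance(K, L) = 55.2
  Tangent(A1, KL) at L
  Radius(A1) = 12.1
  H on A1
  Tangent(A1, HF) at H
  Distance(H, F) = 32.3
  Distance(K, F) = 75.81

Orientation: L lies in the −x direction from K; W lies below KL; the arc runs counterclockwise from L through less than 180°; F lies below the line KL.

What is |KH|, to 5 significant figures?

68.611

Checks: K.y = 0.00, L.y = 0.00 ✓; |WH| = 12.10 ✓; ∠(WH, HF) = 90.00° ✓; |HF| = 32.30 ✓; |KF| = 75.81 ✓.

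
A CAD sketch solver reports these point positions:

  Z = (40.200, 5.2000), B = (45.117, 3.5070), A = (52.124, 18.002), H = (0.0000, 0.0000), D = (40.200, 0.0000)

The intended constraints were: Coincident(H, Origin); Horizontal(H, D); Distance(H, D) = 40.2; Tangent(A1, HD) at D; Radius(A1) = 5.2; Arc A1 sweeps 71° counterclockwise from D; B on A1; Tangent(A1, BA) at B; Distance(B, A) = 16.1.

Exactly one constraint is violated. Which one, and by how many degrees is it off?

Tangent(A1, BA) at B — off by 6.80°.

H = (0.00, 0.00) ✓; H.y = 0.00, D.y = 0.00 ✓; |HD| = 40.20 ✓; ∠(ZD, DH) = 90.00° ✓; |ZD| = 5.200 ✓; bearing(Z→B) − bearing(Z→D) = 71.00° ✓; |ZB| = 5.200 ✓; ∠(ZB, BA) = 96.80° ✗; |BA| = 16.10 ✓.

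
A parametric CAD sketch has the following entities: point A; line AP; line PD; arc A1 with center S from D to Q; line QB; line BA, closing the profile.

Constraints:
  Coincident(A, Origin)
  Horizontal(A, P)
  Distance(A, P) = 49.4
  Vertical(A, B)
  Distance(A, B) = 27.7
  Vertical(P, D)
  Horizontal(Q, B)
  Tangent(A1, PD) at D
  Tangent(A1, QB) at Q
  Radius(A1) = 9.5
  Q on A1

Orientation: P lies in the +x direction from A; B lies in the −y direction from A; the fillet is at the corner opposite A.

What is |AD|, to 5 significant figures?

52.646

The virtual corner opposite A is at (49.400, -27.700). Since A1 is tangent to PD there, SD ⟂ PD and since A1 is tangent to QB there, SQ ⟂ QB, with radius 9.5, so the center S sits 9.5 in from both sides at S = (39.900, -18.200). That places the tangent points at D = (49.400, -18.200) on PD and Q = (39.900, -27.700) on QB. Then |AD| = |D − A| = 52.646.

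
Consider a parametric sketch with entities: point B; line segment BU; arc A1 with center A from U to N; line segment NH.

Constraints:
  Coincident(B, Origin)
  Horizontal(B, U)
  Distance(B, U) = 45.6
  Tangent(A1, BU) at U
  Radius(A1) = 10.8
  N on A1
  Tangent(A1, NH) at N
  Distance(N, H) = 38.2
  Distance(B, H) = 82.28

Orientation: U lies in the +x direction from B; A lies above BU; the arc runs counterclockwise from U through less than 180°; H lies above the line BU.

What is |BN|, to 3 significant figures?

55.8

Checks: B.y = 0.00, U.y = 0.00 ✓; |AN| = 10.80 ✓; ∠(AN, NH) = 90.00° ✓; |NH| = 38.20 ✓; |BH| = 82.28 ✓.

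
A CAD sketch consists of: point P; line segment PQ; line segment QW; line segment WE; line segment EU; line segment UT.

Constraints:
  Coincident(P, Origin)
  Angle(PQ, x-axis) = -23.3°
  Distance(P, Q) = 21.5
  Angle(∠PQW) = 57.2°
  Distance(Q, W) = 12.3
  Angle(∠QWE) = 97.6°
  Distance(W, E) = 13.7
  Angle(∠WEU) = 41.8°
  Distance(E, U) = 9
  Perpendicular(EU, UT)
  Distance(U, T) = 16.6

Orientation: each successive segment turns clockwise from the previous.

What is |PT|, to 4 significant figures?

23.84

P is at the origin; PQ runs at -23.3° with length 21.5, so Q = (19.75, -8.504). ∠PQW = 57.2° gives QW at -146.1° from the x-axis; with |QW| = 12.3, W = (9.537, -15.36). ∠QWE = 97.6° gives WE at 131.5° from the x-axis; with |WE| = 13.7, E = (0.4596, -5.104). ∠WEU = 41.8° gives EU at -6.700° from the x-axis; with |EU| = 9.0, U = (9.398, -6.154). The perpendicularity gives UT at right angles to EU, so UT runs at -96.70°; with |UT| = 16.6, T = (7.461, -22.64). Then |PT| = |T − P| = 23.84.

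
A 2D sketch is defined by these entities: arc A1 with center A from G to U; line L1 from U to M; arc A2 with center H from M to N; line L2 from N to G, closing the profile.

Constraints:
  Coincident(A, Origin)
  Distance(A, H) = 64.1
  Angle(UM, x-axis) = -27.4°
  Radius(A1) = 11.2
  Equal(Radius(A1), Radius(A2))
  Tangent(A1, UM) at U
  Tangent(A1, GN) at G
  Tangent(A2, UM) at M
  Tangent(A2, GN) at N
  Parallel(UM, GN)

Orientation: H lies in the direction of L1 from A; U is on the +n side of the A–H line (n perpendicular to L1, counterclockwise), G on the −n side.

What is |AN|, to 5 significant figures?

65.071

The slot axis is L1's direction at -27.4°, so u = (cos -27.4°, sin -27.4°) = (0.88782, -0.46020) and n = (−sin -27.4°, cos -27.4°) = (0.46020, 0.88782). A is at the origin and H lies 64.1 along u from A, so H = 64.1·u = (56.909, -29.499). Tangency of A1 to both parallel lines with radius 11.2 puts U and G at A ± 11.2·n: U = (5.1542, 9.9435), G = (-5.1542, -9.9435). Equal radii place M and N the same way about H: M = H + 11.2·n = (62.063, -19.555), N = H − 11.2·n = (51.755, -39.442). Then |AN| = |N − A| = 65.071.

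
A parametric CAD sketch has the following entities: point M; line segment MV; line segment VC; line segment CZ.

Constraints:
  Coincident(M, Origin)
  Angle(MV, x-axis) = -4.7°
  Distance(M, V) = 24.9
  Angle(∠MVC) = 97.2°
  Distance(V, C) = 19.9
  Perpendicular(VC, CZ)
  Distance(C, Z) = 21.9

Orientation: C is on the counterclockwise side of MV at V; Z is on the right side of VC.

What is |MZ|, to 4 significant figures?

51.98

M is at the origin; MV runs at -4.7° with length 24.9, so V = 24.9·(cos -4.7°, sin -4.7°) = (24.82, -2.040). ∠MVC = 97.2°, so VC runs at -4.7° + (180° − 97.2°) = 78.10° from the x-axis; with |VC| = 19.9, C = V + 19.9·(cos 78.10°, sin 78.10°) = (28.92, 17.43). VC ⟂ CZ; with |CZ| = 21.9 on the right of VC, Z = C + 21.9·(0.9785, -0.2062) = (50.35, 12.92). Then |MZ| = |Z − M| = 51.98.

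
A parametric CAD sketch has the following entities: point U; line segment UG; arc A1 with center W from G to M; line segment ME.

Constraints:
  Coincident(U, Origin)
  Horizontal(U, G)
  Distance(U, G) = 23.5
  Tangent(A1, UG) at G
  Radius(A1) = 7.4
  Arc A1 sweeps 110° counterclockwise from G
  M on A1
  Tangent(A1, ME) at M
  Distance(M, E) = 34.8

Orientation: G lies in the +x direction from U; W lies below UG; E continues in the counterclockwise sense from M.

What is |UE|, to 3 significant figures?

51.3

U is at the origin; U and G share the same y with |UG| = 23.5 and G on the +x side, so G = (23.5, 0.00). A1 meets UG tangentially, so WG is at right angles to UG, so W = G + (0, -7.4) = (23.5, -7.40). On A1, G sits at bearing 90° from W; a 110° counterclockwise sweep puts M at bearing 200°, so M = W + 7.4·(cos 200°, sin 200°) = (16.5, -9.93). Since A1 is tangent to ME there, WM ⟂ ME, so ME runs along (−sin 200°, cos 200°); with |ME| = 34.8, E = (28.4, -42.6). Then |UE| = |E − U| = 51.3.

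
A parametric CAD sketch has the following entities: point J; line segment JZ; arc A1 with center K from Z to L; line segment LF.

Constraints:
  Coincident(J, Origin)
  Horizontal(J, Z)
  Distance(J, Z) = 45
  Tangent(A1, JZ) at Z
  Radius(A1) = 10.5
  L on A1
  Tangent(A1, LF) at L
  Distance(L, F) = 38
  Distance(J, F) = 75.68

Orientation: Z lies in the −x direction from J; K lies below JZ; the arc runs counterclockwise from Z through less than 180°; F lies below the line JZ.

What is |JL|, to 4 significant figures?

56.26

Checks: |KL| = 10.50 ✓; ∠(KL, LF) = 90.00° ✓; |LF| = 38.00 ✓; |JF| = 75.68 ✓.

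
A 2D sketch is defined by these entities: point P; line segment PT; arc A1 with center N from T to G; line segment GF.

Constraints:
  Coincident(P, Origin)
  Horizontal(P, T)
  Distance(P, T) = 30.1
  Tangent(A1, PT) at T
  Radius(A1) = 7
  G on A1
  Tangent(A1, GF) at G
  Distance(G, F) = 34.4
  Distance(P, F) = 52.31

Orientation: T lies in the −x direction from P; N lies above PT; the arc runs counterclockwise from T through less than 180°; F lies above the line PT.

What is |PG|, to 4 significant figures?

24.81

P is at the origin; PT is horizontal with |PT| = 30.1 and T on the −x side, so T = (-30.10, 0.000). Tangency of A1 to PT means the radius NT is perpendicular to PT, so N = T + (0, 7) = (-30.10, 7.000). Since NG ⟂ GF (tangency), |NF| = √(7.0² + 34.4²) = 35.10 regardless of where G sits on A1. So F lies on both circle(P, 52.31) and circle(N, 35.10); the above-PT intersection is F = (-31.06, 42.09). G is the foot of the tangent from F: G = (-23.28, 8.583).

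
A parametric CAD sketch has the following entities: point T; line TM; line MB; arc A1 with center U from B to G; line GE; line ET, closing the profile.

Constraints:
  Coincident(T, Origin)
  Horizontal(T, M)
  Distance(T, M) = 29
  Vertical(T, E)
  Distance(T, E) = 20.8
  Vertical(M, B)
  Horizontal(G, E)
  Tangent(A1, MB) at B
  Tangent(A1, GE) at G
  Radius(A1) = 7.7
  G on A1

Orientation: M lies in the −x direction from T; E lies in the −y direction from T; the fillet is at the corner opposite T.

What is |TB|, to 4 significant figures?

31.82

T is at the origin; T and M share the same y with |TM| = 29.0 and M on the −x side, so M = (-29.00, 0.000). T and E share the same x with |TE| = 20.8 and E on the −y side, so E = (0.000, -20.80). The virtual corner opposite T is at (-29.00, -20.80). The tangent condition forces UB to be normal to MB and A1 meets GE tangentially, so UG is at right angles to GE, with radius 7.7, so the center U sits 7.7 in from both sides at U = (-21.30, -13.10). That places the tangent points at B = (-29.00, -13.10) on MB and G = (-21.30, -20.80) on GE. Then |TB| = |B − T| = 31.82.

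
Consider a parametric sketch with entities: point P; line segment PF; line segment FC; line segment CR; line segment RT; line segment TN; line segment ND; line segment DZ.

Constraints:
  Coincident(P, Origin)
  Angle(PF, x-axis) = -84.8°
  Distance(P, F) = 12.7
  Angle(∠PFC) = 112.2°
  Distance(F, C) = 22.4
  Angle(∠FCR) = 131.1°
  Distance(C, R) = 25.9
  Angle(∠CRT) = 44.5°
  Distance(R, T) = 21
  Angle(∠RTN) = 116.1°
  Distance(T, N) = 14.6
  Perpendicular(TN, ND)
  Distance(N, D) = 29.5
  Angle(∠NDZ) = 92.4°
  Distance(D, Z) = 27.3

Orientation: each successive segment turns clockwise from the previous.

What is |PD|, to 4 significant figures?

48.86

P is at the origin; PF runs at -84.8° with length 12.7, so F = (1.151, -12.65). ∠PFC = 112.2° gives FC at -152.6° from the x-axis; with |FC| = 22.4, C = (-18.74, -22.96). ∠FCR = 131.1° gives CR at 158.5° from the x-axis; with |CR| = 25.9, R = (-42.83, -13.46). ∠CRT = 44.5° gives RT at 23.00° from the x-axis; with |RT| = 21.0, T = (-23.50, -5.258). ∠RTN = 116.1° gives TN at -40.90° from the x-axis; with |TN| = 14.6, N = (-12.47, -14.82). TN ⟂ ND, so ND runs at -130.9°; with |ND| = 29.5, D = (-31.78, -37.12). Then |PD| = |D − P| = 48.86.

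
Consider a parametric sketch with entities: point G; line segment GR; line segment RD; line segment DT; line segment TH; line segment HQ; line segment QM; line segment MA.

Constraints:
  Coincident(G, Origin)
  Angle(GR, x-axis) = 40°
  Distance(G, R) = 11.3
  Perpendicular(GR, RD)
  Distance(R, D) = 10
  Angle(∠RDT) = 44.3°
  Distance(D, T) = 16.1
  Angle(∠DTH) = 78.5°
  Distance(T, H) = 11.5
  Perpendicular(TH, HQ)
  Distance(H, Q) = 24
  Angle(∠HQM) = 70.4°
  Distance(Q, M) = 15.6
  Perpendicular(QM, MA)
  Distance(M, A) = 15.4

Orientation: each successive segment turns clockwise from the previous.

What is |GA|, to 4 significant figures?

4.139

∠HQM = 70.4° gives QM at -126.8° from the x-axis; with |QM| = 15.6, M = (16.05, -7.401). QM ⟂ MA, so MA runs at 143.2°; with |MA| = 15.4, A = (3.715, 1.824). Then |GA| = |A − G| = 4.139.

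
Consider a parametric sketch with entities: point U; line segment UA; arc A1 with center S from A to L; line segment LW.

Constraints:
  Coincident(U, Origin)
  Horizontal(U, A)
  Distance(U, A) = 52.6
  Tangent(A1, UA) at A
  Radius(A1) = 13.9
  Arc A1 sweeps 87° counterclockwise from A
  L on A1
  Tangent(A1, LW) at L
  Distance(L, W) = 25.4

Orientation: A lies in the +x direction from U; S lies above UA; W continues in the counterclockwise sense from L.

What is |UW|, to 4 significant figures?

78.00

On A1, A sits at bearing -90° from S; an 87° counterclockwise sweep puts L at bearing -3°, so L = S + 13.9·(cos -3°, sin -3°) = (66.48, 13.17). The tangent condition forces SL to be normal to LW, so LW runs along (−sin -3°, cos -3°); with |LW| = 25.4, W = (67.81, 38.54). Then |UW| = |W − U| = 78.00.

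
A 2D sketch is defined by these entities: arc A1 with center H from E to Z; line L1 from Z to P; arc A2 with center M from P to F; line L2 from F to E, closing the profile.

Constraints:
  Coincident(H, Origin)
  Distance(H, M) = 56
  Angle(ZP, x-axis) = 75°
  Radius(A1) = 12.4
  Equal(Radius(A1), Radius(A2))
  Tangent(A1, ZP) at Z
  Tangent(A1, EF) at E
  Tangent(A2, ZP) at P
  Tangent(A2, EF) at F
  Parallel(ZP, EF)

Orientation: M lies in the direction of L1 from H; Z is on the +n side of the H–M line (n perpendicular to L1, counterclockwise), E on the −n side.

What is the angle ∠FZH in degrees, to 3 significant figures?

66.1°

Tangency of A1 to both parallel lines with radius 12.4 puts Z and E at H ± 12.4·n: Z = (-12.0, 3.21), E = (12.0, -3.21). Equal radii place P and F the same way about M: P = M + 12.4·n = (2.52, 57.3), F = M − 12.4·n = (26.5, 50.9). Then cos ∠FZH = ZF·ZH / (|ZF||ZH|), giving 66.1°.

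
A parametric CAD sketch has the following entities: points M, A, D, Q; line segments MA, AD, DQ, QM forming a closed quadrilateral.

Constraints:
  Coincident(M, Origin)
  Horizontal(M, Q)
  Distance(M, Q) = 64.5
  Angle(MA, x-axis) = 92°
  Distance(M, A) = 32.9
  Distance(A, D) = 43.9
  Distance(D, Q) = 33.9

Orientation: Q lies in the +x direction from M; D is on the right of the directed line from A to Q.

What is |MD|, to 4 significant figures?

30.82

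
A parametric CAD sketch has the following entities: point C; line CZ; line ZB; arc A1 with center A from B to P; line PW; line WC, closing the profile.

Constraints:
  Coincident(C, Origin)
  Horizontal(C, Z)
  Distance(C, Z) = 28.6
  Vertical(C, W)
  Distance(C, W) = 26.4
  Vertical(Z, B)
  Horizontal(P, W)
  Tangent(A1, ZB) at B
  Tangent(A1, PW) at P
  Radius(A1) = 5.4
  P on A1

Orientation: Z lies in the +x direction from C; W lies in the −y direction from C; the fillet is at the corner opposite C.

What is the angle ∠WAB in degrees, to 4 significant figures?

166.9°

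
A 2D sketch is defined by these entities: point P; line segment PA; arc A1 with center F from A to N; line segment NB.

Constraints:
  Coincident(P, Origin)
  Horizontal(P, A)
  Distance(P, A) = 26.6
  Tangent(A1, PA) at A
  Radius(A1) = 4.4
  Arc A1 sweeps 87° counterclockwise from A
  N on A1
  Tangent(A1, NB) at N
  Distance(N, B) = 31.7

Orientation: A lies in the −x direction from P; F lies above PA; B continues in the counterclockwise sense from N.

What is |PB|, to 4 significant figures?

41.30

On A1, A sits at bearing -90° from F; an 87° counterclockwise sweep puts N at bearing -3°, so N = F + 4.4·(cos -3°, sin -3°) = (-22.21, 4.170). Since A1 is tangent to NB there, FN ⟂ NB, so NB runs along (−sin -3°, cos -3°); with |NB| = 31.7, B = (-20.55, 35.83). Then |PB| = |B − P| = 41.30.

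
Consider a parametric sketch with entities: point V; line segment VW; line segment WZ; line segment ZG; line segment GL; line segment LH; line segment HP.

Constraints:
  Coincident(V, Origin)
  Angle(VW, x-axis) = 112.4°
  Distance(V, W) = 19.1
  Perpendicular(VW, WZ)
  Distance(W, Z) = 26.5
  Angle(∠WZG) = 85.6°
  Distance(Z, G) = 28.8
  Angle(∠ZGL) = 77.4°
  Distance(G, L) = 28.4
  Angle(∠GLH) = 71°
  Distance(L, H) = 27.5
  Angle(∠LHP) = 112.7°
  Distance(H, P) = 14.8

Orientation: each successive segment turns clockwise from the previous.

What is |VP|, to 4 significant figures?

32.78

∠GLH = 71.0° gives LH at 76.40° from the x-axis; with |LH| = 27.5, H = (4.314, 24.42). ∠LHP = 112.7° gives HP at 9.100° from the x-axis; with |HP| = 14.8, P = (18.93, 26.76). Then |VP| = |P − V| = 32.78.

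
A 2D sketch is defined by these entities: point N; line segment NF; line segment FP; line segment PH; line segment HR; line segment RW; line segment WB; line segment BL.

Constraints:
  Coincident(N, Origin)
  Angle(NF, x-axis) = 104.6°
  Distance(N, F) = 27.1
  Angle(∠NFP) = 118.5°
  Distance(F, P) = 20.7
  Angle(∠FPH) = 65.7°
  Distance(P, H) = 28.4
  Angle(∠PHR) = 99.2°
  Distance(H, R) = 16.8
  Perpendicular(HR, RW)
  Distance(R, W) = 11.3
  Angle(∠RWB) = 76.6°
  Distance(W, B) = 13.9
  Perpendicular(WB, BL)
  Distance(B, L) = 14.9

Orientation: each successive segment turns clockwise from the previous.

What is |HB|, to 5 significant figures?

8.7186

HR ⟂ RW, so RW runs at 118.00°; with |RW| = 11.3, W = (-2.7029, 15.574). ∠RWB = 76.6° gives WB at 14.600° from the x-axis; with |WB| = 13.9, B = (10.748, 19.078). Then |HB| = |B − H| = 8.7186.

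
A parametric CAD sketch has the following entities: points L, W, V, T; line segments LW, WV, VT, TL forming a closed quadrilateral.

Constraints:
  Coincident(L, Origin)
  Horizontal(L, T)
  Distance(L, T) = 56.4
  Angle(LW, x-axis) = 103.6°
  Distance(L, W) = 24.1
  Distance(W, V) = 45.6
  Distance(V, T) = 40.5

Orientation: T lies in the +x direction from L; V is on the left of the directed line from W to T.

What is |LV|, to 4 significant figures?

52.53

Checks: |WV| = 45.60 ✓; |VT| = 40.50 ✓.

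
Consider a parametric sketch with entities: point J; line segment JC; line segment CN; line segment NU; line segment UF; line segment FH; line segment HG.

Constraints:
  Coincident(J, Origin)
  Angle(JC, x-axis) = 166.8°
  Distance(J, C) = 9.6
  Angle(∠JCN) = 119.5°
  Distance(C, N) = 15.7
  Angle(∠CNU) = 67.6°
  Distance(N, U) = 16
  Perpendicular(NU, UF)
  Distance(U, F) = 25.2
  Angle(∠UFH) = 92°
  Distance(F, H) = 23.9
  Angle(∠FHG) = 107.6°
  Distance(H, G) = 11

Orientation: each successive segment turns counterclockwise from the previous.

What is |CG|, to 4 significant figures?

17.60

J is at the origin; JC runs at 166.8° with length 9.6, so C = (-9.346, 2.192). ∠JCN = 119.5° gives CN at -132.7° from the x-axis; with |CN| = 15.7, N = (-19.99, -9.346). ∠CNU = 67.6° gives NU at -20.30° from the x-axis; with |NU| = 16.0, U = (-4.987, -14.90). NU ⟂ UF, so UF runs at 69.70°; with |UF| = 25.2, F = (3.756, 8.738). ∠UFH = 92.0° gives FH at 157.7° from the x-axis; with |FH| = 23.9, H = (-18.36, 17.81). ∠FHG = 107.6° gives HG at -129.9° from the x-axis; with |HG| = 11.0, G = (-25.41, 9.368). Then |CG| = |G − C| = 17.60.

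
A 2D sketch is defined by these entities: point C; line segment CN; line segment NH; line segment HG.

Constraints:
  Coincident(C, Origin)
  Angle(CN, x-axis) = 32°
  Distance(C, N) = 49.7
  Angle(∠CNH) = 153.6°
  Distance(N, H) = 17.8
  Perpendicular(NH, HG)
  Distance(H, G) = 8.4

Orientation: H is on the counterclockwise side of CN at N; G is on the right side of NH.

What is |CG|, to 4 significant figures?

69.38

C is at the origin; CN runs at 32.0° with length 49.7, so N = 49.7·(cos 32.0°, sin 32.0°) = (42.15, 26.34). ∠CNH = 153.6°, so NH runs at 32.0° + (180° − 153.6°) = 58.40° from the x-axis; with |NH| = 17.8, H = N + 17.8·(cos 58.40°, sin 58.40°) = (51.47, 41.50). NH is perpendicular to HG; with |HG| = 8.4 on the right of NH, G = H + 8.4·(0.8517, -0.5240) = (58.63, 37.10). Then |CG| = |G − C| = 69.38.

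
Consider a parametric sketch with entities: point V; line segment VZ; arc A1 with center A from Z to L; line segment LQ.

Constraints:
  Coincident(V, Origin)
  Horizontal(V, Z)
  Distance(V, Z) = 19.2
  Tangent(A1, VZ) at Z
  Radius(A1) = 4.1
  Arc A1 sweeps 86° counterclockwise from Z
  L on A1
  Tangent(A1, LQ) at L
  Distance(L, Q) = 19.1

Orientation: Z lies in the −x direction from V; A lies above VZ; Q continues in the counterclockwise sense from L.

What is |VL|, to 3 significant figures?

15.6

V is at the origin; VZ is horizontal with |VZ| = 19.2 and Z on the −x side, so Z = (-19.2, 0.00). Tangency of A1 to VZ means the radius AZ is perpendicular to VZ, so A = Z + (0, 4.1) = (-19.2, 4.10). On A1, Z sits at bearing -90° from A; an 86° counterclockwise sweep puts L at bearing -4°, so L = A + 4.1·(cos -4°, sin -4°) = (-15.1, 3.81). Then |VL| = |L − V| = 15.6.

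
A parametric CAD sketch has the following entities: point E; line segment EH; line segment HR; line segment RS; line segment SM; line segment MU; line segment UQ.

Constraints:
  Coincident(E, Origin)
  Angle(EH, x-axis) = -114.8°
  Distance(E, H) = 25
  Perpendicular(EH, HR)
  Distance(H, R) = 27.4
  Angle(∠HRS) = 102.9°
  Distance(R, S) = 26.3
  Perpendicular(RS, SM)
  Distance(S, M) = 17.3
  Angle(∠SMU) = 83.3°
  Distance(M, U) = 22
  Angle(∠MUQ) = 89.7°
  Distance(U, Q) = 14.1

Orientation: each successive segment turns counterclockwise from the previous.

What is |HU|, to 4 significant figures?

15.97

E is at the origin; EH runs at -114.8° with length 25.0, so H = (-10.49, -22.69). EH ⟂ HR, so HR runs at -24.80°; with |HR| = 27.4, R = (14.39, -34.19). ∠HRS = 102.9° gives RS at 52.30° from the x-axis; with |RS| = 26.3, S = (30.47, -13.38). RS ⟂ SM, so SM runs at 142.3°; with |SM| = 17.3, M = (16.78, -2.799). ∠SMU = 83.3° gives MU at -121.0° from the x-axis; with |MU| = 22.0, U = (5.451, -21.66). Then |HU| = |U − H| = 15.97.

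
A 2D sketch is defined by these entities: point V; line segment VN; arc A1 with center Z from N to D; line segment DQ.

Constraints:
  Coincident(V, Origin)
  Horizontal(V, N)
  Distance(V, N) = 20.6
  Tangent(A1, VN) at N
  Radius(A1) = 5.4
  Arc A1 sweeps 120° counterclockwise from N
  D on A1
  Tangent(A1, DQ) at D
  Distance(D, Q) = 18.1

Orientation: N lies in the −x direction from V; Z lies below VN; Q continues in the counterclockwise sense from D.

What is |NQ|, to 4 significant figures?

24.17

V is at the origin; V and N share the same y with |VN| = 20.6 and N on the −x side, so N = (-20.60, 0.000). Since A1 is tangent to VN there, ZN ⟂ VN, so Z = N + (0, -5.4) = (-20.60, -5.400). On A1, N sits at bearing 90° from Z; a 120° counterclockwise sweep puts D at bearing 210°, so D = Z + 5.4·(cos 210°, sin 210°) = (-25.28, -8.100). Since A1 is tangent to DQ there, ZD ⟂ DQ, so DQ runs along (−sin 210°, cos 210°); with |DQ| = 18.1, Q = (-16.23, -23.78). Then |NQ| = |Q − N| = 24.17.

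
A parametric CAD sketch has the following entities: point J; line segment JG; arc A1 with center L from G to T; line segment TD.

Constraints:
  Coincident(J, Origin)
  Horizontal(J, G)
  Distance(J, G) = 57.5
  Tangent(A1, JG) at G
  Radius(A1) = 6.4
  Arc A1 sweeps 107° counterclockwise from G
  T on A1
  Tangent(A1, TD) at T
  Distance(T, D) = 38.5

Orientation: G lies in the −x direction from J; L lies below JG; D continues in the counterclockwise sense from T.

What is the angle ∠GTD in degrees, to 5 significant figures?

126.50°

On A1, G sits at bearing 90° from L; a 107° counterclockwise sweep puts T at bearing 197°, so T = L + 6.4·(cos 197°, sin 197°) = (-63.620, -8.2712). Since A1 is tangent to TD there, LT ⟂ TD, so TD runs along (−sin 197°, cos 197°); with |TD| = 38.5, D = (-52.364, -45.089). Then cos ∠GTD = TG·TD / (|TG||TD|), giving 126.50°.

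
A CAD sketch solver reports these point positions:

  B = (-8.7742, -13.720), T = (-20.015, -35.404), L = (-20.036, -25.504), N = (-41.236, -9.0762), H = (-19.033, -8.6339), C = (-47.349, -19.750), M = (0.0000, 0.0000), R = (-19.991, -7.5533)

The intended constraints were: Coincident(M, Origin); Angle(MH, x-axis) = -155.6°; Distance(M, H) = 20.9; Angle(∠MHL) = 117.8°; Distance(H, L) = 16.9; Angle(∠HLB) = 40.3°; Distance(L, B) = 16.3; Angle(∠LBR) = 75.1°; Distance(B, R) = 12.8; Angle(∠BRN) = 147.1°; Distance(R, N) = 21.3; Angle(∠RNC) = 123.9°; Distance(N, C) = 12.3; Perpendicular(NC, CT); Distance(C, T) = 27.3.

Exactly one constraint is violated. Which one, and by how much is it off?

Distance(C, T) = 27.3 — off by 4.20.

M = (0.00, 0.00) ✓; MH at -155.6° ✓; |MH| = 20.90 ✓; ∠MHL = 117.8° ✓; |HL| = 16.90 ✓; ∠HLB = 40.30° ✓; |LB| = 16.30 ✓; ∠LBR = 75.10° ✓; |BR| = 12.80 ✓; ∠BRN = 147.1° ✓; |RN| = 21.30 ✓; ∠RNC = 123.9° ✓; |NC| = 12.30 ✓; ∠(NC, CT) = 90.00° ✓; |CT| = 31.50 ✗.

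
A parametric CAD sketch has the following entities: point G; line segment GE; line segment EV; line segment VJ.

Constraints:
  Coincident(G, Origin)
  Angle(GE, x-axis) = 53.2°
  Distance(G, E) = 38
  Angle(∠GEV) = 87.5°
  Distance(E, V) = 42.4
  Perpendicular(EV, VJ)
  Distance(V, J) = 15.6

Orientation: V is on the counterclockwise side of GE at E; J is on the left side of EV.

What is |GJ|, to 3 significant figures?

46.5

G is at the origin; GE runs at 53.2° with length 38.0, so E = 38.0·(cos 53.2°, sin 53.2°) = (22.8, 30.4). ∠GEV = 87.5°, so EV runs at 53.2° + (180° − 87.5°) = 146° from the x-axis; with |EV| = 42.4, V = E + 42.4·(cos 146°, sin 146°) = (-12.3, 54.3). The perpendicularity gives VJ at right angles to EV; with |VJ| = 15.6 on the left of EV, J = V + 15.6·(-0.564, -0.826) = (-21.1, 41.4). Then |GJ| = |J − G| = 46.5.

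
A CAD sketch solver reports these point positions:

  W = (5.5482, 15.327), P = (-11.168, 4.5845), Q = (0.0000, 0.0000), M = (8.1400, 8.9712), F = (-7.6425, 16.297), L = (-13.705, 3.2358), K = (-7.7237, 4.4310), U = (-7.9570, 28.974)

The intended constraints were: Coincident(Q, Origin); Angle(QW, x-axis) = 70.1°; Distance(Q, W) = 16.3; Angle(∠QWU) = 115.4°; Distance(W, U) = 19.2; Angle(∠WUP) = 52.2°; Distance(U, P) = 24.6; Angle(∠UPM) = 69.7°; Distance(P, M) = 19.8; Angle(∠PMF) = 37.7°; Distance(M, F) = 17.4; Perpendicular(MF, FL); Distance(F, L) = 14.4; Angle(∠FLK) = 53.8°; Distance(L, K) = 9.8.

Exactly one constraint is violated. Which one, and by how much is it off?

Distance(L, K) = 9.8 — off by 3.70.

Q = (0.00, 0.00) ✓; QW at 70.10° ✓; |QW| = 16.30 ✓; ∠QWU = 115.4° ✓; |WU| = 19.20 ✓; ∠WUP = 52.20° ✓; |UP| = 24.60 ✓; ∠UPM = 69.70° ✓; |PM| = 19.80 ✓; ∠PMF = 37.70° ✓; |MF| = 17.40 ✓; ∠(MF, FL) = 90.00° ✓; |FL| = 14.40 ✓; ∠FLK = 53.80° ✓; |LK| = 6.100 ✗.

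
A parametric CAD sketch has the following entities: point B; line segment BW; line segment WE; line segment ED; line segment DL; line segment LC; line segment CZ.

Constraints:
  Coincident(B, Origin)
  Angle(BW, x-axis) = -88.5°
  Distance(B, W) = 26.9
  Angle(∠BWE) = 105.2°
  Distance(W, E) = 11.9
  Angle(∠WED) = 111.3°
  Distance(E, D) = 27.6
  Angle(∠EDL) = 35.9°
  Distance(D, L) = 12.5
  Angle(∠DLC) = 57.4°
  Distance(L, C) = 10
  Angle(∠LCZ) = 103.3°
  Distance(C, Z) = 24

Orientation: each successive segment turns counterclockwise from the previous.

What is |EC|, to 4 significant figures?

17.11

B is at the origin; BW runs at -88.5° with length 26.9, so W = (0.7042, -26.89). ∠BWE = 105.2° gives WE at -13.70° from the x-axis; with |WE| = 11.9, E = (12.27, -29.71). ∠WED = 111.3° gives ED at 55.00° from the x-axis; with |ED| = 27.6, D = (28.10, -7.101). ∠EDL = 35.9° gives DL at -160.9° from the x-axis; with |DL| = 12.5, L = (16.28, -11.19). ∠DLC = 57.4° gives LC at -38.30° from the x-axis; with |LC| = 10.0, C = (24.13, -17.39). Then |EC| = |C − E| = 17.11.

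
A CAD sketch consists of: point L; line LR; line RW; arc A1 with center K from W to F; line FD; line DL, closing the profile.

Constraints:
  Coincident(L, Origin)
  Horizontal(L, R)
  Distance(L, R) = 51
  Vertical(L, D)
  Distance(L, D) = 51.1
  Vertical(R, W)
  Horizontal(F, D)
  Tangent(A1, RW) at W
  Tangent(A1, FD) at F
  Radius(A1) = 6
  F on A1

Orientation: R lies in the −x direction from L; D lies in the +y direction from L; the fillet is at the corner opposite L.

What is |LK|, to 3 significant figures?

63.7

L and D share the same x with |LD| = 51.1 and D on the +y side, so D = (0.00, 51.1). The virtual corner opposite L is at (-51.0, 51.1). Tangency of A1 to RW means the radius KW is perpendicular to RW and A1 meets FD tangentially, so KF is at right angles to FD, with radius 6.0, so the center K sits 6.0 in from both sides at K = (-45.0, 45.1). Then |LK| = |K − L| = 63.7.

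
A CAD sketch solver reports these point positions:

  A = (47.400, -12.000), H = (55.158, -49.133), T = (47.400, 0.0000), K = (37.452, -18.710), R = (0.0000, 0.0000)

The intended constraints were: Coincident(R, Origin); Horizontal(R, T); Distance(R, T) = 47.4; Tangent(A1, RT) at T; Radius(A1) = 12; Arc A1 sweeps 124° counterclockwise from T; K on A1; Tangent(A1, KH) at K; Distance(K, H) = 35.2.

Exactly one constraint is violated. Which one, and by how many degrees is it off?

Tangent(A1, KH) at K — off by 3.80°.

R = (0.00, 0.00) ✓; R.y = 0.00, T.y = 0.00 ✓; |RT| = 47.40 ✓; ∠(AT, TR) = 90.00° ✓; |AT| = 12.00 ✓; bearing(A→K) − bearing(A→T) = 124.0° ✓; |AK| = 12.00 ✓; ∠(AK, KH) = 93.80° ✗; |KH| = 35.20 ✓.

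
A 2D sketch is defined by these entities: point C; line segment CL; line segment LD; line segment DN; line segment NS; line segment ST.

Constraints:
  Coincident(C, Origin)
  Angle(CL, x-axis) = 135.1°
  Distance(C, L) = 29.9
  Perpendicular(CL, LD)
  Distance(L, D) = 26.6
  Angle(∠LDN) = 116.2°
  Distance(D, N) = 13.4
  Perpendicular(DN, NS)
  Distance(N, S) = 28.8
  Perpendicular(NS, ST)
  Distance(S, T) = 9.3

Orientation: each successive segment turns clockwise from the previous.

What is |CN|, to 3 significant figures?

37.1

C is at the origin; CL runs at 135.1° with length 29.9, so L = (-21.2, 21.1). CL ⟂ LD, so LD runs at 45.1°; with |LD| = 26.6, D = (-2.40, 39.9). ∠LDN = 116.2° gives DN at -18.7° from the x-axis; with |DN| = 13.4, N = (10.3, 35.7). Then |CN| = |N − C| = 37.1.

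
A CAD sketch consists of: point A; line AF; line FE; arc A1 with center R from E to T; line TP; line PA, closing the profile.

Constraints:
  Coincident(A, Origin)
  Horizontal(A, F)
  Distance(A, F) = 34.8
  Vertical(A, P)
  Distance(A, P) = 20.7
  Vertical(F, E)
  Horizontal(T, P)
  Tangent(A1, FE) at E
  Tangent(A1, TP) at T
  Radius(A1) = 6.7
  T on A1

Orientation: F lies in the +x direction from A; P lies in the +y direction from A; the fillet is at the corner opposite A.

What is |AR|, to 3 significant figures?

31.4

A is at the origin; A and F share the same y with |AF| = 34.8 and F on the +x side, so F = (34.8, 0.00). AP is vertical with |AP| = 20.7 and P on the +y side, so P = (0.00, 20.7). The virtual corner opposite A is at (34.8, 20.7). A1 meets FE tangentially, so RE is at right angles to FE and the tangent condition forces RT to be normal to TP, with radius 6.7, so the center R sits 6.7 in from both sides at R = (28.1, 14.0). Then |AR| = |R − A| = 31.4.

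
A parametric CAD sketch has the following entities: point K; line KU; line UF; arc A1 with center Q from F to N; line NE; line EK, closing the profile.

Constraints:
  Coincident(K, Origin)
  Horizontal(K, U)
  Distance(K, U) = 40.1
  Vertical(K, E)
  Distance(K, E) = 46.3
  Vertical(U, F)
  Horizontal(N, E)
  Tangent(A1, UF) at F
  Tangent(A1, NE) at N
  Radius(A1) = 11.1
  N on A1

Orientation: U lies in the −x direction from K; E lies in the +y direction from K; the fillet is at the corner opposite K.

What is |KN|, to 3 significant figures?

54.6

K is at the origin; K and U share the same y with |KU| = 40.1 and U on the −x side, so U = (-40.1, 0.00). K and E share the same x with |KE| = 46.3 and E on the +y side, so E = (0.00, 46.3). The virtual corner opposite K is at (-40.1, 46.3). A1 meets UF tangentially, so QF is at right angles to UF and A1 meets NE tangentially, so QN is at right angles to NE, with radius 11.1, so the center Q sits 11.1 in from both sides at Q = (-29.0, 35.2). That places the tangent points at F = (-40.1, 35.2) on UF and N = (-29.0, 46.3) on NE. Then |KN| = |N − K| = 54.6.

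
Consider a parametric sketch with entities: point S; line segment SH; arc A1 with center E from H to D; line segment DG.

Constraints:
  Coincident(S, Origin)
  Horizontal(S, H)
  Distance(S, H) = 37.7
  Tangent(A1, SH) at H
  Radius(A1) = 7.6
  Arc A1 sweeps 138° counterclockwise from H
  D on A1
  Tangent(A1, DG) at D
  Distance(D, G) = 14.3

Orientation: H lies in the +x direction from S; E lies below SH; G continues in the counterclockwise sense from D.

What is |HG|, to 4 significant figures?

23.48

S is at the origin; SH is horizontal with |SH| = 37.7 and H on the +x side, so H = (37.70, 0.000). The tangent condition forces EH to be normal to SH, so E = H + (0, -7.6) = (37.70, -7.600). On A1, H sits at bearing 90° from E; a 138° counterclockwise sweep puts D at bearing 228°, so D = E + 7.6·(cos 228°, sin 228°) = (32.61, -13.25). Tangency of A1 to DG means the radius ED is perpendicular to DG, so DG runs along (−sin 228°, cos 228°); with |DG| = 14.3, G = (43.24, -22.82). Then |HG| = |G − H| = 23.48.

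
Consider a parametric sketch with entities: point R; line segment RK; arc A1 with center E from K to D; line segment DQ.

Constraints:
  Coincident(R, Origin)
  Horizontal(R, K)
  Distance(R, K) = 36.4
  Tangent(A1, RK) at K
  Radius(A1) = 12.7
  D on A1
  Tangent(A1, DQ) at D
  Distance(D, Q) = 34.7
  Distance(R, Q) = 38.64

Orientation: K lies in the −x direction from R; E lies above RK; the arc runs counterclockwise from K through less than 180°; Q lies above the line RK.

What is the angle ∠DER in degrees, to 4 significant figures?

8.378°

R is at the origin; RK is horizontal with |RK| = 36.4 and K on the −x side, so K = (-36.40, 0.000). A1 meets RK tangentially, so EK is at right angles to RK, so E = K + (0, 12.7) = (-36.40, 12.70). Since ED ⟂ DQ (tangency), |EQ| = √(12.7² + 34.7²) = 36.95 regardless of where D sits on A1. So Q lies on both circle(R, 38.64) and circle(E, 36.95); the above-RK intersection is Q = (-9.064, 37.56). D is the foot of the tangent from Q: D = (-25.15, 6.814).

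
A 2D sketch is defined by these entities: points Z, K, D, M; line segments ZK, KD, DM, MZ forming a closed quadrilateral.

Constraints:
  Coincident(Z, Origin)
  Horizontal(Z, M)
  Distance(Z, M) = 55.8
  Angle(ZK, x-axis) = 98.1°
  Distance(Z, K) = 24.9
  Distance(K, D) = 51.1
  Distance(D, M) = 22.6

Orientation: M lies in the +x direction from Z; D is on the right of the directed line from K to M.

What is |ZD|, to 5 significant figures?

36.143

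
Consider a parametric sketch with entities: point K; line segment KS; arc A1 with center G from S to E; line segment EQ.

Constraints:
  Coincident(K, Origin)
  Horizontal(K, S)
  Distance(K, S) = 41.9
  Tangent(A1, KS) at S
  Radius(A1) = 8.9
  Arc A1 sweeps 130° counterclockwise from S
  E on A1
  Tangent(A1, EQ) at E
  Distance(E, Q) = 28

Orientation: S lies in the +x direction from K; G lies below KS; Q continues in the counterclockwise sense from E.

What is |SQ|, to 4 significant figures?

37.76

K is at the origin; KS is horizontal with |KS| = 41.9 and S on the +x side, so S = (41.90, 0.000). A1 meets KS tangentially, so GS is at right angles to KS, so G = S + (0, -8.9) = (41.90, -8.900). On A1, S sits at bearing 90° from G; a 130° counterclockwise sweep puts E at bearing 220°, so E = G + 8.9·(cos 220°, sin 220°) = (35.08, -14.62). The tangent condition forces GE to be normal to EQ, so EQ runs along (−sin 220°, cos 220°); with |EQ| = 28.0, Q = (53.08, -36.07). Then |SQ| = |Q − S| = 37.76.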